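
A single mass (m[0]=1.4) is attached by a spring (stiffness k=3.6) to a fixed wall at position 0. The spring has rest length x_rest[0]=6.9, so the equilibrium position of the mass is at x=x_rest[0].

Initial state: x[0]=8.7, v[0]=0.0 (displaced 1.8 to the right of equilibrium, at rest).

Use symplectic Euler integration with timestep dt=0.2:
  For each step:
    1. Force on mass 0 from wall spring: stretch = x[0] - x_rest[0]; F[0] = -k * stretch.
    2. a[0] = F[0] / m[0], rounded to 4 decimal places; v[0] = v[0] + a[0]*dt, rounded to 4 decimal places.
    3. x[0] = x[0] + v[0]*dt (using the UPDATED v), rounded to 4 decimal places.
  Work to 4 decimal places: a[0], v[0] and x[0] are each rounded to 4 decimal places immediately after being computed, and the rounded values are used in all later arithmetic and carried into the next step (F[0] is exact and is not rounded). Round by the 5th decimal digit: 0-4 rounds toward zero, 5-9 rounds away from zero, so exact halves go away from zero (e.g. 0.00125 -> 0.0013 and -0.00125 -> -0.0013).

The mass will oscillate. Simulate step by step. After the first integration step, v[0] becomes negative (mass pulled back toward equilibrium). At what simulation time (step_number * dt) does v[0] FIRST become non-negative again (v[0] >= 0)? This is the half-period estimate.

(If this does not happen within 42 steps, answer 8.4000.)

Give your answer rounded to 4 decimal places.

Answer: 2.0000

Derivation:
Step 0: x=[8.7000] v=[0.0000]
Step 1: x=[8.5149] v=[-0.9257]
Step 2: x=[8.1637] v=[-1.7562]
Step 3: x=[7.6825] v=[-2.4061]
Step 4: x=[7.1208] v=[-2.8085]
Step 5: x=[6.5364] v=[-2.9221]
Step 6: x=[5.9894] v=[-2.7351]
Step 7: x=[5.5360] v=[-2.2668]
Step 8: x=[5.2229] v=[-1.5653]
Step 9: x=[5.0823] v=[-0.7028]
Step 10: x=[5.1287] v=[0.2320]
First v>=0 after going negative at step 10, time=2.0000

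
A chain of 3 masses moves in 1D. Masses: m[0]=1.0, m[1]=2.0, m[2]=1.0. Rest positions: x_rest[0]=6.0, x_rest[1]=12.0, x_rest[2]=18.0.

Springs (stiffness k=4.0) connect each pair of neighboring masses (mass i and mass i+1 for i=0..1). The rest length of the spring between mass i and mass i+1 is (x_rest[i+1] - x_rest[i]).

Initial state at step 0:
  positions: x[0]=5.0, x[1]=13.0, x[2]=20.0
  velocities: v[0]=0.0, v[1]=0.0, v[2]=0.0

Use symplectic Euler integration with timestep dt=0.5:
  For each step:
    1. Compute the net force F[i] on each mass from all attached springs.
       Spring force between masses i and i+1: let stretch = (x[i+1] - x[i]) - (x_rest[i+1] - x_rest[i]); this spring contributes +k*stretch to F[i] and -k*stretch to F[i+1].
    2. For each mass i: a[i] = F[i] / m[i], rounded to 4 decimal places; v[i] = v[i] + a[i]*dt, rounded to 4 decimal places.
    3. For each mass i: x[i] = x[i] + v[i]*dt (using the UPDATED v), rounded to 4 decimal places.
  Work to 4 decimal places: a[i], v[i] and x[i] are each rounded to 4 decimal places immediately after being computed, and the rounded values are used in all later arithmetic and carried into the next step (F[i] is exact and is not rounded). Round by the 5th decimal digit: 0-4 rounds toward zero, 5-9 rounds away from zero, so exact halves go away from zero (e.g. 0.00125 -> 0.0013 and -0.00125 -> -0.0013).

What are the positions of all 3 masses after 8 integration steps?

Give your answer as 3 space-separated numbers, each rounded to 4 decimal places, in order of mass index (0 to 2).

Answer: 8.0000 13.0000 17.0000

Derivation:
Step 0: x=[5.0000 13.0000 20.0000] v=[0.0000 0.0000 0.0000]
Step 1: x=[7.0000 12.5000 19.0000] v=[4.0000 -1.0000 -2.0000]
Step 2: x=[8.5000 12.5000 17.5000] v=[3.0000 0.0000 -3.0000]
Step 3: x=[8.0000 13.0000 17.0000] v=[-1.0000 1.0000 -1.0000]
Step 4: x=[6.5000 13.0000 18.5000] v=[-3.0000 0.0000 3.0000]
Step 5: x=[5.5000 12.5000 20.5000] v=[-2.0000 -1.0000 4.0000]
Step 6: x=[5.5000 12.5000 20.5000] v=[0.0000 0.0000 0.0000]
Step 7: x=[6.5000 13.0000 18.5000] v=[2.0000 1.0000 -4.0000]
Step 8: x=[8.0000 13.0000 17.0000] v=[3.0000 0.0000 -3.0000]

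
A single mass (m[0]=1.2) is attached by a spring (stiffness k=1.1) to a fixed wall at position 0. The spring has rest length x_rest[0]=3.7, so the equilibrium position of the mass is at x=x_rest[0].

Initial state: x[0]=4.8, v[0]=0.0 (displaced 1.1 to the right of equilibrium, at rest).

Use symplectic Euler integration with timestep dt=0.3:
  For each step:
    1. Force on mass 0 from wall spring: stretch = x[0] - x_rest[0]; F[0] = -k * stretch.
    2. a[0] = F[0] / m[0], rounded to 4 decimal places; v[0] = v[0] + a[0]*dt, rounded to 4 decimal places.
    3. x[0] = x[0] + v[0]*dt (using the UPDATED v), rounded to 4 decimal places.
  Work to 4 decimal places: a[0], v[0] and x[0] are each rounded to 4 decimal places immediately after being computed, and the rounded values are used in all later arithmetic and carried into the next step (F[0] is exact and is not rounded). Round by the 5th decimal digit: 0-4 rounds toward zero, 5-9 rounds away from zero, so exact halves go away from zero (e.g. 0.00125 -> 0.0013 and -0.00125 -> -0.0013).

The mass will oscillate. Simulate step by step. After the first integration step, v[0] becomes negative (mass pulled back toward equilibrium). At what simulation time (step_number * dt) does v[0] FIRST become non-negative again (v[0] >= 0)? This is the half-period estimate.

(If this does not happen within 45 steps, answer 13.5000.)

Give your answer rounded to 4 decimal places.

Answer: 3.3000

Derivation:
Step 0: x=[4.8000] v=[0.0000]
Step 1: x=[4.7093] v=[-0.3025]
Step 2: x=[4.5353] v=[-0.5801]
Step 3: x=[4.2924] v=[-0.8098]
Step 4: x=[4.0006] v=[-0.9727]
Step 5: x=[3.6840] v=[-1.0554]
Step 6: x=[3.3687] v=[-1.0510]
Step 7: x=[3.0807] v=[-0.9599]
Step 8: x=[2.8438] v=[-0.7896]
Step 9: x=[2.6776] v=[-0.5541]
Step 10: x=[2.5957] v=[-0.2729]
Step 11: x=[2.6049] v=[0.0308]
First v>=0 after going negative at step 11, time=3.3000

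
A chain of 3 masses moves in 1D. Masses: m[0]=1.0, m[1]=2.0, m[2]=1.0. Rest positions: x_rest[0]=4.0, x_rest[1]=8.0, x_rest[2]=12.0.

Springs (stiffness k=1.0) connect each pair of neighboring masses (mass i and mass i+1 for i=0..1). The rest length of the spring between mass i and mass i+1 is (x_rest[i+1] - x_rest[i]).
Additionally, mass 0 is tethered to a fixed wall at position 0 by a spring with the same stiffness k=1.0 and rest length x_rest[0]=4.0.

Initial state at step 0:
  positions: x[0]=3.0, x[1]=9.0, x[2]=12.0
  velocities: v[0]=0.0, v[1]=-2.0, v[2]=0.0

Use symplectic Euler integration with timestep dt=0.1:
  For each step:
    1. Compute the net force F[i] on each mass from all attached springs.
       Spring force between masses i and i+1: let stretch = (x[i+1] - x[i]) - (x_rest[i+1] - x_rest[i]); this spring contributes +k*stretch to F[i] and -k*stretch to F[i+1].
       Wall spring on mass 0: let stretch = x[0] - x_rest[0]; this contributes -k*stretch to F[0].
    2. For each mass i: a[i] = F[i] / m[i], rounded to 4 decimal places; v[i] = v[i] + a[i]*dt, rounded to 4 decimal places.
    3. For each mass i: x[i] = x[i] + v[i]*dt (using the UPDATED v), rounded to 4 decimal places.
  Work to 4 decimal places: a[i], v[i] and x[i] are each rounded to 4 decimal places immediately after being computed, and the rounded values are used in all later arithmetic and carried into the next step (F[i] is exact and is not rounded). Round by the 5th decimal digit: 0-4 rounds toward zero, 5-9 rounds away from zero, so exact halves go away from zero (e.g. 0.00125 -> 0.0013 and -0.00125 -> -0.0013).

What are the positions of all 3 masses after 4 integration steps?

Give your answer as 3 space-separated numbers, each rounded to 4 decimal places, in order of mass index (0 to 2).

Step 0: x=[3.0000 9.0000 12.0000] v=[0.0000 -2.0000 0.0000]
Step 1: x=[3.0300 8.7850 12.0100] v=[0.3000 -2.1500 0.1000]
Step 2: x=[3.0873 8.5574 12.0278] v=[0.5725 -2.2765 0.1775]
Step 3: x=[3.1684 8.3198 12.0509] v=[0.8108 -2.3765 0.2305]
Step 4: x=[3.2693 8.0751 12.0766] v=[1.0091 -2.4475 0.2574]

Answer: 3.2693 8.0751 12.0766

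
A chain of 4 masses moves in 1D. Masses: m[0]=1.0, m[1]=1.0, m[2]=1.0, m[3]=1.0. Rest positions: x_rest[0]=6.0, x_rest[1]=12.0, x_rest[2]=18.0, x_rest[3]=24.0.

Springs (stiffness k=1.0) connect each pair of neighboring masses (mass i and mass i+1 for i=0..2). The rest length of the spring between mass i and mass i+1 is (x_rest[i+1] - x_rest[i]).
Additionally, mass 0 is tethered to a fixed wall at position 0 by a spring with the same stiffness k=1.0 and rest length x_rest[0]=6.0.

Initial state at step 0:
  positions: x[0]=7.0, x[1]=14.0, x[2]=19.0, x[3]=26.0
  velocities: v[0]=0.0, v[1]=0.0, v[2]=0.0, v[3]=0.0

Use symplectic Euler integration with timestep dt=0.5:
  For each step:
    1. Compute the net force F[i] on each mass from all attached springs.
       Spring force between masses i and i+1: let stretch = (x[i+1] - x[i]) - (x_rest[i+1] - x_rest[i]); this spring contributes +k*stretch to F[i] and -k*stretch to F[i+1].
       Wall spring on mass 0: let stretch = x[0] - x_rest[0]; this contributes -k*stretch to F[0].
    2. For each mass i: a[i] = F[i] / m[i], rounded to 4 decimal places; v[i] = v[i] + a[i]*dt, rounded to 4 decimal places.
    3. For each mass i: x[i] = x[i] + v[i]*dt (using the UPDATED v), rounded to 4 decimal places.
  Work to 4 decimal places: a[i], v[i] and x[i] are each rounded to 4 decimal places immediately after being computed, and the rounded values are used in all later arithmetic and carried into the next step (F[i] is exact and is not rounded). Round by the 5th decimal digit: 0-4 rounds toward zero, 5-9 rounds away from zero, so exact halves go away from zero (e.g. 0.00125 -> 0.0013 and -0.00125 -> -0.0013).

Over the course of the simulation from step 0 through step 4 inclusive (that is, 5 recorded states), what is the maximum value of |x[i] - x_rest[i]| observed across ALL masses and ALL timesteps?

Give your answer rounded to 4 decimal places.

Step 0: x=[7.0000 14.0000 19.0000 26.0000] v=[0.0000 0.0000 0.0000 0.0000]
Step 1: x=[7.0000 13.5000 19.5000 25.7500] v=[0.0000 -1.0000 1.0000 -0.5000]
Step 2: x=[6.8750 12.8750 20.0625 25.4375] v=[-0.2500 -1.2500 1.1250 -0.6250]
Step 3: x=[6.5313 12.5469 20.1719 25.2813] v=[-0.6875 -0.6563 0.2188 -0.3125]
Step 4: x=[6.0586 12.6211 19.6524 25.3477] v=[-0.9454 0.1484 -1.0390 0.1328]
Max displacement = 2.1719

Answer: 2.1719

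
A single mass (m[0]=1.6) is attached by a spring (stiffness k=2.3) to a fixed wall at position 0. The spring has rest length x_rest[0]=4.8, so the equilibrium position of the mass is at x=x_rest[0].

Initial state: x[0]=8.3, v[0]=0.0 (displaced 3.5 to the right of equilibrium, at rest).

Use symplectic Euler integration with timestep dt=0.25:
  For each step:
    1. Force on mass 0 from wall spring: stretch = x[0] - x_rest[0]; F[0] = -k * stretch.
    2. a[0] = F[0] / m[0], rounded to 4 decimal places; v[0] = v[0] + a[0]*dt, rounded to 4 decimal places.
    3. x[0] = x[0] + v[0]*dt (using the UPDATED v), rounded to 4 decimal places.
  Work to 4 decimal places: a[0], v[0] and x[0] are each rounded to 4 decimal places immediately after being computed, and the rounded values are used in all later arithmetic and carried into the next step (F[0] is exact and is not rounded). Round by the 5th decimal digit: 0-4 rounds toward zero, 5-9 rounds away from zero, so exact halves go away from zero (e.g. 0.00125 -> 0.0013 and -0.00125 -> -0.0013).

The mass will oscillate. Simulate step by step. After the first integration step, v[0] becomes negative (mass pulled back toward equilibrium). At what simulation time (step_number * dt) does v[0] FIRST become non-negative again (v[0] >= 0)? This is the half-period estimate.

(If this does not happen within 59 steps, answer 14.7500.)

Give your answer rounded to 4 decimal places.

Answer: 2.7500

Derivation:
Step 0: x=[8.3000] v=[0.0000]
Step 1: x=[7.9856] v=[-1.2578]
Step 2: x=[7.3850] v=[-2.4026]
Step 3: x=[6.5521] v=[-3.3316]
Step 4: x=[5.5618] v=[-3.9613]
Step 5: x=[4.5030] v=[-4.2351]
Step 6: x=[3.4709] v=[-4.1284]
Step 7: x=[2.5582] v=[-3.6508]
Step 8: x=[1.8469] v=[-2.8452]
Step 9: x=[1.4009] v=[-1.7839]
Step 10: x=[1.2603] v=[-0.5624]
Step 11: x=[1.4377] v=[0.7097]
First v>=0 after going negative at step 11, time=2.7500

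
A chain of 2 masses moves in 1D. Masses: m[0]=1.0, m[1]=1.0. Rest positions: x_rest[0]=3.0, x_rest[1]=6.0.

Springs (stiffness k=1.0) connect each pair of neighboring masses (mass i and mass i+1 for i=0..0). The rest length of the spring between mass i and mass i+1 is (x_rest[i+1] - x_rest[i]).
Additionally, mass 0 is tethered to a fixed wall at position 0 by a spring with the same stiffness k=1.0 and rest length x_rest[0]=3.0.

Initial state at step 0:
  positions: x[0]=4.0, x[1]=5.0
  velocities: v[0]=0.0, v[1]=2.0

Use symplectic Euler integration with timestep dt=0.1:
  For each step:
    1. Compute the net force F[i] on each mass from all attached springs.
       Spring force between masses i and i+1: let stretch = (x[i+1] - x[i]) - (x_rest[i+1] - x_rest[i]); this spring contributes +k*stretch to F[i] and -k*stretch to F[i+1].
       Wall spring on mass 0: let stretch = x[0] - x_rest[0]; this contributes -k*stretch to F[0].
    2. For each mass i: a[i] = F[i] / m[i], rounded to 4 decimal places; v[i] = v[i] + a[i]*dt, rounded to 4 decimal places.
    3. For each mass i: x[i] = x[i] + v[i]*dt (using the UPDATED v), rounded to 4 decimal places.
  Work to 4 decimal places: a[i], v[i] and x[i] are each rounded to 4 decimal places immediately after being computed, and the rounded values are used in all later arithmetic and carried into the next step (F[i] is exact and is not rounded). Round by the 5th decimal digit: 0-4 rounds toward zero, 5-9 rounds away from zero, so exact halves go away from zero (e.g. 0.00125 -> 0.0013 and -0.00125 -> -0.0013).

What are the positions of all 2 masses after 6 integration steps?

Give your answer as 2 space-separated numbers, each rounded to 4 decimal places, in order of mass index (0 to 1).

Answer: 3.4910 6.5184

Derivation:
Step 0: x=[4.0000 5.0000] v=[0.0000 2.0000]
Step 1: x=[3.9700 5.2200] v=[-0.3000 2.2000]
Step 2: x=[3.9128 5.4575] v=[-0.5720 2.3750]
Step 3: x=[3.8319 5.7096] v=[-0.8088 2.5205]
Step 4: x=[3.7315 5.9729] v=[-1.0042 2.6327]
Step 5: x=[3.6162 6.2438] v=[-1.1532 2.7086]
Step 6: x=[3.4910 6.5184] v=[-1.2521 2.7458]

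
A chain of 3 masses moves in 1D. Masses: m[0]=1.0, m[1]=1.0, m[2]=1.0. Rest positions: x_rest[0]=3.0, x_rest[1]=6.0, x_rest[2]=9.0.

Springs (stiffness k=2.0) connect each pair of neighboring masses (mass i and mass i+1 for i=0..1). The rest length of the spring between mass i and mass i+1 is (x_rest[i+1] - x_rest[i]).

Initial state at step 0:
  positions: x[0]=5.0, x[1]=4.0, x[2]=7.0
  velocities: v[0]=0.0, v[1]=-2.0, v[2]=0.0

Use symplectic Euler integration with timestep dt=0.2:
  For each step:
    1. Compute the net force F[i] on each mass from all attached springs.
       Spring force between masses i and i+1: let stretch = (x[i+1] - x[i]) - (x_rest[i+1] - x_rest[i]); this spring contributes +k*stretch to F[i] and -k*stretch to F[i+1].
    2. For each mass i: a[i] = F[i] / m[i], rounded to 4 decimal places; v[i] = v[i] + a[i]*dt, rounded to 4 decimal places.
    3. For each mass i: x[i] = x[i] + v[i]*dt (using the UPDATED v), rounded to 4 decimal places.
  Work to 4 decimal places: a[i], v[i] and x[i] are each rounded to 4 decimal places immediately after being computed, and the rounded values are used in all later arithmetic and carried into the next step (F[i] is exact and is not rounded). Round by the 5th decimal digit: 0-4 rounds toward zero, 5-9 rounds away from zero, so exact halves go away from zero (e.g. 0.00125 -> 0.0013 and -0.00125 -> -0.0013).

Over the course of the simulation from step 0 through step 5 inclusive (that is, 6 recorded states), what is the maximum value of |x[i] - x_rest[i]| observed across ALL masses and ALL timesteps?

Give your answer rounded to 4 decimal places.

Answer: 2.0800

Derivation:
Step 0: x=[5.0000 4.0000 7.0000] v=[0.0000 -2.0000 0.0000]
Step 1: x=[4.6800 3.9200 7.0000] v=[-1.6000 -0.4000 0.0000]
Step 2: x=[4.0592 4.1472 6.9936] v=[-3.1040 1.1360 -0.0320]
Step 3: x=[3.2054 4.5951 6.9995] v=[-4.2688 2.2394 0.0294]
Step 4: x=[2.2228 5.1242 7.0530] v=[-4.9129 2.6453 0.2676]
Step 5: x=[1.2323 5.5755 7.1922] v=[-4.9523 2.2563 0.6961]
Max displacement = 2.0800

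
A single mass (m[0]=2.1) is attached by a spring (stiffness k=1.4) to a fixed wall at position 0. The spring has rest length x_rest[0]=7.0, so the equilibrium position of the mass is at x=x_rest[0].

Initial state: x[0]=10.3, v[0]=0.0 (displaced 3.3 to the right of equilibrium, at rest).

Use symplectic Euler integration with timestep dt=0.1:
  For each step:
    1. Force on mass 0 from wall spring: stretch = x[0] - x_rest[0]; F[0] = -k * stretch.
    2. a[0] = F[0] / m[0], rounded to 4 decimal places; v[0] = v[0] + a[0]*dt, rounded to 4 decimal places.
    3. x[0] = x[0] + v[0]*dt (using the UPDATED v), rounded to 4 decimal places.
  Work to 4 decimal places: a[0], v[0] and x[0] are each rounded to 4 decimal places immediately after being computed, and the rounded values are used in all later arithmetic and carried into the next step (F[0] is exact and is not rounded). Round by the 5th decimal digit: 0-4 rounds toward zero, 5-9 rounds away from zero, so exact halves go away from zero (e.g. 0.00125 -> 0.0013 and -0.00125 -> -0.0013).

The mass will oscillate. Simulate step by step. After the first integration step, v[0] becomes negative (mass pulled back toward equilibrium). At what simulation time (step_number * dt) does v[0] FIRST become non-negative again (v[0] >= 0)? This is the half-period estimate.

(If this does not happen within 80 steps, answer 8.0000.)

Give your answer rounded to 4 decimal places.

Step 0: x=[10.3000] v=[0.0000]
Step 1: x=[10.2780] v=[-0.2200]
Step 2: x=[10.2342] v=[-0.4385]
Step 3: x=[10.1688] v=[-0.6541]
Step 4: x=[10.0823] v=[-0.8654]
Step 5: x=[9.9752] v=[-1.0709]
Step 6: x=[9.8483] v=[-1.2693]
Step 7: x=[9.7024] v=[-1.4592]
Step 8: x=[9.5385] v=[-1.6394]
Step 9: x=[9.3576] v=[-1.8086]
Step 10: x=[9.1610] v=[-1.9658]
Step 11: x=[8.9500] v=[-2.1099]
Step 12: x=[8.7260] v=[-2.2399]
Step 13: x=[8.4905] v=[-2.3550]
Step 14: x=[8.2451] v=[-2.4544]
Step 15: x=[7.9914] v=[-2.5374]
Step 16: x=[7.7311] v=[-2.6035]
Step 17: x=[7.4659] v=[-2.6522]
Step 18: x=[7.1976] v=[-2.6833]
Step 19: x=[6.9280] v=[-2.6965]
Step 20: x=[6.6588] v=[-2.6917]
Step 21: x=[6.3919] v=[-2.6690]
Step 22: x=[6.1291] v=[-2.6285]
Step 23: x=[5.8721] v=[-2.5704]
Step 24: x=[5.6226] v=[-2.4952]
Step 25: x=[5.3823] v=[-2.4034]
Step 26: x=[5.1527] v=[-2.2956]
Step 27: x=[4.9355] v=[-2.1725]
Step 28: x=[4.7320] v=[-2.0349]
Step 29: x=[4.5436] v=[-1.8837]
Step 30: x=[4.3716] v=[-1.7199]
Step 31: x=[4.2171] v=[-1.5447]
Step 32: x=[4.0812] v=[-1.3592]
Step 33: x=[3.9647] v=[-1.1646]
Step 34: x=[3.8685] v=[-0.9623]
Step 35: x=[3.7932] v=[-0.7535]
Step 36: x=[3.7392] v=[-0.5397]
Step 37: x=[3.7070] v=[-0.3223]
Step 38: x=[3.6967] v=[-0.1028]
Step 39: x=[3.7084] v=[0.1174]
First v>=0 after going negative at step 39, time=3.9000

Answer: 3.9000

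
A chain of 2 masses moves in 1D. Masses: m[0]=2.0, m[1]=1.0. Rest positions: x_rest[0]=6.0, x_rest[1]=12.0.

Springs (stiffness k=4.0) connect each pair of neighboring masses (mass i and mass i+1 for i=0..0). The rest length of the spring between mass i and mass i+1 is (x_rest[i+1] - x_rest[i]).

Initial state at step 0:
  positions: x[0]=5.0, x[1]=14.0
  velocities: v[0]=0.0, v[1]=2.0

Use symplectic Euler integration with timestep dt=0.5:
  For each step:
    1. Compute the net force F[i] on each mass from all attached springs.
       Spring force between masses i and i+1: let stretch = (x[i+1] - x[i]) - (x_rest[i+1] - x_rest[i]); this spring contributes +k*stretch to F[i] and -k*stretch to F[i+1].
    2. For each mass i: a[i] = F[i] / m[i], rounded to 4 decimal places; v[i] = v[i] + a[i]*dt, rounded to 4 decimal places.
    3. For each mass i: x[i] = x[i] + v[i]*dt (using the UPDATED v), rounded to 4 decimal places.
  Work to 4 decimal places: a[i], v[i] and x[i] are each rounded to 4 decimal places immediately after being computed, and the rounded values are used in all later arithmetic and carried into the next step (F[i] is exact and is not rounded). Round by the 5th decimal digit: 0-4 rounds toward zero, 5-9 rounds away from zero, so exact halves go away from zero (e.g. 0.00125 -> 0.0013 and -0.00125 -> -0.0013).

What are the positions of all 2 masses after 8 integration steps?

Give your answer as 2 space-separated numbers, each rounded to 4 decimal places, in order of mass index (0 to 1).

Step 0: x=[5.0000 14.0000] v=[0.0000 2.0000]
Step 1: x=[6.5000 12.0000] v=[3.0000 -4.0000]
Step 2: x=[7.7500 10.5000] v=[2.5000 -3.0000]
Step 3: x=[7.3750 12.2500] v=[-0.7500 3.5000]
Step 4: x=[6.4375 15.1250] v=[-1.8750 5.7500]
Step 5: x=[6.8438 15.3125] v=[0.8125 0.3750]
Step 6: x=[8.4844 13.0313] v=[3.2812 -4.5624]
Step 7: x=[9.3985 12.2032] v=[1.8281 -1.6562]
Step 8: x=[8.7149 14.5704] v=[-1.3672 4.7344]

Answer: 8.7149 14.5704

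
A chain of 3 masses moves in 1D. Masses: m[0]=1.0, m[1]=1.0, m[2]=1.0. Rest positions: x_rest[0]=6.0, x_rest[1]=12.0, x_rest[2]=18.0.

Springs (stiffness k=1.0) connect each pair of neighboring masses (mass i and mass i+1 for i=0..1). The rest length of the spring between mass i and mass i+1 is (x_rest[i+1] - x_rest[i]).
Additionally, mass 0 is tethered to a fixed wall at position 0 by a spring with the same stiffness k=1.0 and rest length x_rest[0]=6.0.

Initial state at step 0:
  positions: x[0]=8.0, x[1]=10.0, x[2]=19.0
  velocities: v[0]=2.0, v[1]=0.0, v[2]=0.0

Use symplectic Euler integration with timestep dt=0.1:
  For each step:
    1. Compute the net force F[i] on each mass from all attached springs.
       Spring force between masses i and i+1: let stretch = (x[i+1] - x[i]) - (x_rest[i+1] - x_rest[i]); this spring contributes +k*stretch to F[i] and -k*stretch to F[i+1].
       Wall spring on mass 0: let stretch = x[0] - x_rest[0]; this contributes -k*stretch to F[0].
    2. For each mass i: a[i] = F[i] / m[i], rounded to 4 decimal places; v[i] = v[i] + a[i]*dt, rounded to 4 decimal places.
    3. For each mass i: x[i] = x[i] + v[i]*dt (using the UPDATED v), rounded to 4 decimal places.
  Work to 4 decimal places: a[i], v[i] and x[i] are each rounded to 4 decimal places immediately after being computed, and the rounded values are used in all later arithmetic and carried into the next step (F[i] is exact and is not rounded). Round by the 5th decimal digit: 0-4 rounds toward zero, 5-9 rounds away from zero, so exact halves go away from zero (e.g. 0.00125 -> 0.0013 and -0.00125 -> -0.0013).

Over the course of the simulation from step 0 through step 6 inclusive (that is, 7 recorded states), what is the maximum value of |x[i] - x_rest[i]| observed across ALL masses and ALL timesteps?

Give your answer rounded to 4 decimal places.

Answer: 2.2335

Derivation:
Step 0: x=[8.0000 10.0000 19.0000] v=[2.0000 0.0000 0.0000]
Step 1: x=[8.1400 10.0700 18.9700] v=[1.4000 0.7000 -0.3000]
Step 2: x=[8.2179 10.2097 18.9110] v=[0.7790 1.3970 -0.5900]
Step 3: x=[8.2335 10.4165 18.8250] v=[0.1564 2.0680 -0.8601]
Step 4: x=[8.1886 10.6856 18.7149] v=[-0.4487 2.6906 -1.1010]
Step 5: x=[8.0868 11.0100 18.5845] v=[-1.0179 3.2438 -1.3039]
Step 6: x=[7.9334 11.3809 18.4384] v=[-1.5343 3.7089 -1.4614]
Max displacement = 2.2335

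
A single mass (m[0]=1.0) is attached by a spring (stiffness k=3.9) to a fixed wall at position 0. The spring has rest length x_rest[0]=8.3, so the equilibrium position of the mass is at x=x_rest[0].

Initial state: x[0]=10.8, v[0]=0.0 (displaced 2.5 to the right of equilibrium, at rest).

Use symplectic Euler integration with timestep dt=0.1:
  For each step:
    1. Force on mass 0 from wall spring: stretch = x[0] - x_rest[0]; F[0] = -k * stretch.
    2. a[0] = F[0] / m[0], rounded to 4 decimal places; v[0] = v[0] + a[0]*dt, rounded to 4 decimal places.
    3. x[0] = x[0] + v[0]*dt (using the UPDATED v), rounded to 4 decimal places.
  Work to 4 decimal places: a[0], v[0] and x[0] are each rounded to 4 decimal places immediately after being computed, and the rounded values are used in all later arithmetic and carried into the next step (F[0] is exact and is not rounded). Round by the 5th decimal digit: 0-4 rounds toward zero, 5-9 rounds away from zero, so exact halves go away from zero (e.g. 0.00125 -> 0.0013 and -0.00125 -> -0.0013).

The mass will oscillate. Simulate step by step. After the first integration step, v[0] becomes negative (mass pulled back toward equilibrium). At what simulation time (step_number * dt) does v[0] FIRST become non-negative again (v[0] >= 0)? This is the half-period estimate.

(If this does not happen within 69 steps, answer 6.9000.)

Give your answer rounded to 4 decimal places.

Answer: 1.6000

Derivation:
Step 0: x=[10.8000] v=[0.0000]
Step 1: x=[10.7025] v=[-0.9750]
Step 2: x=[10.5113] v=[-1.9120]
Step 3: x=[10.2339] v=[-2.7744]
Step 4: x=[9.8810] v=[-3.5286]
Step 5: x=[9.4665] v=[-4.1452]
Step 6: x=[9.0065] v=[-4.6001]
Step 7: x=[8.5189] v=[-4.8756]
Step 8: x=[8.0228] v=[-4.9610]
Step 9: x=[7.5375] v=[-4.8529]
Step 10: x=[7.0820] v=[-4.5555]
Step 11: x=[6.6740] v=[-4.0805]
Step 12: x=[6.3294] v=[-3.4464]
Step 13: x=[6.0616] v=[-2.6779]
Step 14: x=[5.8811] v=[-1.8049]
Step 15: x=[5.7950] v=[-0.8615]
Step 16: x=[5.8066] v=[0.1155]
First v>=0 after going negative at step 16, time=1.6000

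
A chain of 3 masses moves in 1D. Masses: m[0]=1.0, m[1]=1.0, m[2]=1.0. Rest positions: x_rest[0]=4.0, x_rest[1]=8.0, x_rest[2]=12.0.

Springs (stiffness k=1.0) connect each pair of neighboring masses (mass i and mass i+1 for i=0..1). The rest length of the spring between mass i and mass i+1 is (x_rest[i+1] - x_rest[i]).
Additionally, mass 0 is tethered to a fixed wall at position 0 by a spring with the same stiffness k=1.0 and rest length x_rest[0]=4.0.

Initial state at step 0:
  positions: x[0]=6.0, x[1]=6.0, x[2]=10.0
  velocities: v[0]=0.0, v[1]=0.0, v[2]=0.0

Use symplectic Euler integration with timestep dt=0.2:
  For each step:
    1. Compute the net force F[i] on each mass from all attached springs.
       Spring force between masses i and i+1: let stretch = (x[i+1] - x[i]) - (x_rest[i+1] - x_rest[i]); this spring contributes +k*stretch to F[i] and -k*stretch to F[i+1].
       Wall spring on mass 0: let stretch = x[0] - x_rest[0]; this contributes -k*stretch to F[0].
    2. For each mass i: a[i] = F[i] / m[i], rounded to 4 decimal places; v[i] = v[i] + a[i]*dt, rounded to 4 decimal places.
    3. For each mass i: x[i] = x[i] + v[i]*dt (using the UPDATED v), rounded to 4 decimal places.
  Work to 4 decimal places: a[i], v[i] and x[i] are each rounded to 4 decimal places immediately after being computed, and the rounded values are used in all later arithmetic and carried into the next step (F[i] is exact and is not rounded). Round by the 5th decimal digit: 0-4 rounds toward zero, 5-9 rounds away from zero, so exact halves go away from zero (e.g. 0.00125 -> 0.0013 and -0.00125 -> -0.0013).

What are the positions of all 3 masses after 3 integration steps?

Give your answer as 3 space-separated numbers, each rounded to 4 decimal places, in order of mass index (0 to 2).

Answer: 4.6851 6.8511 10.0308

Derivation:
Step 0: x=[6.0000 6.0000 10.0000] v=[0.0000 0.0000 0.0000]
Step 1: x=[5.7600 6.1600 10.0000] v=[-1.2000 0.8000 0.0000]
Step 2: x=[5.3056 6.4576 10.0064] v=[-2.2720 1.4880 0.0320]
Step 3: x=[4.6851 6.8511 10.0308] v=[-3.1027 1.9674 0.1222]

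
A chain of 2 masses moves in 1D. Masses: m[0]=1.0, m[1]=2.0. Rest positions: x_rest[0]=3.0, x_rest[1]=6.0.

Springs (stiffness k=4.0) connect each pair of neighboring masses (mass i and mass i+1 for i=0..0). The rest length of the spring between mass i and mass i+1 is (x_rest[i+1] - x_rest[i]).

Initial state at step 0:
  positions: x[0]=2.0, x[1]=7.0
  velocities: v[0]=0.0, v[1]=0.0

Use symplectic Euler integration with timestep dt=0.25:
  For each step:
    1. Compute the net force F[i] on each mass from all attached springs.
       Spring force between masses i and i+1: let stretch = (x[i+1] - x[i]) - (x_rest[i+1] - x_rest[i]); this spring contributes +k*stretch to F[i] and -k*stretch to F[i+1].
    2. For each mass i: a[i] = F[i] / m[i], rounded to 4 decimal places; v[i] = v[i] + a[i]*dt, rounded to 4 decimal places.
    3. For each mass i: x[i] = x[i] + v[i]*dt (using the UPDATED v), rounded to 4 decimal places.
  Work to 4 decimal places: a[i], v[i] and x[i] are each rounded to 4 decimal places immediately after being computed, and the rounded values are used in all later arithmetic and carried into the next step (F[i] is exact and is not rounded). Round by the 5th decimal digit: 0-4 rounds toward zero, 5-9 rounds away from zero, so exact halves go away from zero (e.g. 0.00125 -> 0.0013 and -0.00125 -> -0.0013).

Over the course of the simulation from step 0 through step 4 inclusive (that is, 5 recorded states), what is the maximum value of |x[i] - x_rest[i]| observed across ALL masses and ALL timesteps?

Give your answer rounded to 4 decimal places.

Step 0: x=[2.0000 7.0000] v=[0.0000 0.0000]
Step 1: x=[2.5000 6.7500] v=[2.0000 -1.0000]
Step 2: x=[3.3125 6.3438] v=[3.2500 -1.6250]
Step 3: x=[4.1328 5.9336] v=[3.2813 -1.6407]
Step 4: x=[4.6533 5.6733] v=[2.0821 -1.0411]
Max displacement = 1.6533

Answer: 1.6533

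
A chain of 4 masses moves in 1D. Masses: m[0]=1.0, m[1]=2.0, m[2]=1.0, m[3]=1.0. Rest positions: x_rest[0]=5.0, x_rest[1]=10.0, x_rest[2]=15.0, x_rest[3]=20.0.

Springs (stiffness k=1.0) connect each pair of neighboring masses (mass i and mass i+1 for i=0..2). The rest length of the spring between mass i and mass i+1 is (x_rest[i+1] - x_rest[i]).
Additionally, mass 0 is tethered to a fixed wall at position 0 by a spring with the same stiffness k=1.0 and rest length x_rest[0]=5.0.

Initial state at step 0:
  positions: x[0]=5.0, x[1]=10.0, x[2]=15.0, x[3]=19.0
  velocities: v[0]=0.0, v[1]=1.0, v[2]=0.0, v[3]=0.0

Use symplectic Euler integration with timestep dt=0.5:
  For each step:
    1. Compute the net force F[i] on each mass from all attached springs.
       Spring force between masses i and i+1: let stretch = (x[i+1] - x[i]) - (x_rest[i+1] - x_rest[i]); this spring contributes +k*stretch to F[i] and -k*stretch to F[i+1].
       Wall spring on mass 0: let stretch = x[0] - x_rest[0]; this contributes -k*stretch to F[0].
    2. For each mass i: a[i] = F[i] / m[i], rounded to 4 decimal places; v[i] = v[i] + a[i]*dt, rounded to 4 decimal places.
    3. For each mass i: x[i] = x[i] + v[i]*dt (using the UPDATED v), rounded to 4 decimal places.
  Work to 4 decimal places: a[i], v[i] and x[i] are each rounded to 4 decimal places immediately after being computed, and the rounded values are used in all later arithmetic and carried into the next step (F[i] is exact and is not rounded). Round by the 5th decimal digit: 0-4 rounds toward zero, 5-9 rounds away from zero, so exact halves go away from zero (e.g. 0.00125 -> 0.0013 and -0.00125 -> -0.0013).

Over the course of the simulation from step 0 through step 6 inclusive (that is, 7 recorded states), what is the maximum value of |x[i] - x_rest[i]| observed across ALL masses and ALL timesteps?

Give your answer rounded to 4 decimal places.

Answer: 1.4227

Derivation:
Step 0: x=[5.0000 10.0000 15.0000 19.0000] v=[0.0000 1.0000 0.0000 0.0000]
Step 1: x=[5.0000 10.5000 14.7500 19.2500] v=[0.0000 1.0000 -0.5000 0.5000]
Step 2: x=[5.1250 10.8438 14.5625 19.6250] v=[0.2500 0.6875 -0.3750 0.7500]
Step 3: x=[5.3985 10.9376 14.7110 19.9844] v=[0.5469 0.1875 0.2969 0.7188]
Step 4: x=[5.7071 10.8106 15.2345 20.2755] v=[0.6172 -0.2540 1.0469 0.5821]
Step 5: x=[5.8648 10.5987 15.9123 20.5563] v=[0.3154 -0.4239 1.3555 0.5616]
Step 6: x=[5.7398 10.4592 16.4227 20.9261] v=[-0.2501 -0.2790 1.0207 0.7396]
Max displacement = 1.4227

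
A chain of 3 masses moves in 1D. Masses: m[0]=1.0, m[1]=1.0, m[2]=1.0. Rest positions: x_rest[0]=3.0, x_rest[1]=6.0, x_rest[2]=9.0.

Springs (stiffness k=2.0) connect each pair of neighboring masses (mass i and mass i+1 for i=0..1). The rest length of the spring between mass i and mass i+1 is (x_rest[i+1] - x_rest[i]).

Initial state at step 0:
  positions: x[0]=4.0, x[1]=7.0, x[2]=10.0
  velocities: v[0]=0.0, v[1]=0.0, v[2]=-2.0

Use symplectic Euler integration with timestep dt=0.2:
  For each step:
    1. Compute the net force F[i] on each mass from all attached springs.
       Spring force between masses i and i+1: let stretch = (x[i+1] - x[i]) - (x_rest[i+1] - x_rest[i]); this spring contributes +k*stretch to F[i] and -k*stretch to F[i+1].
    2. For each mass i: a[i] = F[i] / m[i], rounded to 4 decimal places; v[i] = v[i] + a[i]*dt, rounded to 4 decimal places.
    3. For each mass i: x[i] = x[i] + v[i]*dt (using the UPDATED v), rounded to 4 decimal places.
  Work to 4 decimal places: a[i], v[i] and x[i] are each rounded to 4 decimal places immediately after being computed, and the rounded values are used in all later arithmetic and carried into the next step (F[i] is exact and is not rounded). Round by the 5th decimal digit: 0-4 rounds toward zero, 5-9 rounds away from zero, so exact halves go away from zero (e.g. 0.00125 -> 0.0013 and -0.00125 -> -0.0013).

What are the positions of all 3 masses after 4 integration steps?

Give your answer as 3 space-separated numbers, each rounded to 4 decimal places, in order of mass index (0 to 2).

Answer: 3.9854 6.7243 8.6903

Derivation:
Step 0: x=[4.0000 7.0000 10.0000] v=[0.0000 0.0000 -2.0000]
Step 1: x=[4.0000 7.0000 9.6000] v=[0.0000 0.0000 -2.0000]
Step 2: x=[4.0000 6.9680 9.2320] v=[0.0000 -0.1600 -1.8400]
Step 3: x=[3.9974 6.8797 8.9229] v=[-0.0128 -0.4416 -1.5456]
Step 4: x=[3.9854 6.7243 8.6903] v=[-0.0599 -0.7772 -1.1629]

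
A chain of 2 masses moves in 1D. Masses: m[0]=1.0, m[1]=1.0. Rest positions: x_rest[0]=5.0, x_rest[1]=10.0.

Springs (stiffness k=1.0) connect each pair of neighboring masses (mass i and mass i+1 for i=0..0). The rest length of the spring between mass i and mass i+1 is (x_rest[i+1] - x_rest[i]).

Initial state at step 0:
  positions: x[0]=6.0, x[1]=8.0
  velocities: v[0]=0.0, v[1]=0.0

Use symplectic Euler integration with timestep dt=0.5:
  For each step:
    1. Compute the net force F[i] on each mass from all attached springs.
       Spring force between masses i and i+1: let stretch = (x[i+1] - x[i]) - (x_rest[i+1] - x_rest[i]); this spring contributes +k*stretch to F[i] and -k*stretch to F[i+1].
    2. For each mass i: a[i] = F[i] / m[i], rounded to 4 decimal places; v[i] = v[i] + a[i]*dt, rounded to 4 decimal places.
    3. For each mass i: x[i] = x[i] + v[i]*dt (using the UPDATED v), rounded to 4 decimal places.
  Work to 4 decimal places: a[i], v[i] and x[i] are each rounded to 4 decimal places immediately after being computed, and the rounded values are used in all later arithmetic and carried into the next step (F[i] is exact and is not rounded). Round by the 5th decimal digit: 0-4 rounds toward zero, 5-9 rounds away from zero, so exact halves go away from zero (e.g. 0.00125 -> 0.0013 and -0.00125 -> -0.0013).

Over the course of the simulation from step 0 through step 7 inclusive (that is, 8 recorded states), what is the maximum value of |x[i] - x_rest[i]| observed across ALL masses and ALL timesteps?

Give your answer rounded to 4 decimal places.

Step 0: x=[6.0000 8.0000] v=[0.0000 0.0000]
Step 1: x=[5.2500 8.7500] v=[-1.5000 1.5000]
Step 2: x=[4.1250 9.8750] v=[-2.2500 2.2500]
Step 3: x=[3.1875 10.8125] v=[-1.8750 1.8750]
Step 4: x=[2.9063 11.0938] v=[-0.5625 0.5625]
Step 5: x=[3.4220 10.5782] v=[1.0313 -1.0313]
Step 6: x=[4.4767 9.5235] v=[2.1094 -2.1094]
Step 7: x=[5.5431 8.4571] v=[2.1328 -2.1328]
Max displacement = 2.0937

Answer: 2.0937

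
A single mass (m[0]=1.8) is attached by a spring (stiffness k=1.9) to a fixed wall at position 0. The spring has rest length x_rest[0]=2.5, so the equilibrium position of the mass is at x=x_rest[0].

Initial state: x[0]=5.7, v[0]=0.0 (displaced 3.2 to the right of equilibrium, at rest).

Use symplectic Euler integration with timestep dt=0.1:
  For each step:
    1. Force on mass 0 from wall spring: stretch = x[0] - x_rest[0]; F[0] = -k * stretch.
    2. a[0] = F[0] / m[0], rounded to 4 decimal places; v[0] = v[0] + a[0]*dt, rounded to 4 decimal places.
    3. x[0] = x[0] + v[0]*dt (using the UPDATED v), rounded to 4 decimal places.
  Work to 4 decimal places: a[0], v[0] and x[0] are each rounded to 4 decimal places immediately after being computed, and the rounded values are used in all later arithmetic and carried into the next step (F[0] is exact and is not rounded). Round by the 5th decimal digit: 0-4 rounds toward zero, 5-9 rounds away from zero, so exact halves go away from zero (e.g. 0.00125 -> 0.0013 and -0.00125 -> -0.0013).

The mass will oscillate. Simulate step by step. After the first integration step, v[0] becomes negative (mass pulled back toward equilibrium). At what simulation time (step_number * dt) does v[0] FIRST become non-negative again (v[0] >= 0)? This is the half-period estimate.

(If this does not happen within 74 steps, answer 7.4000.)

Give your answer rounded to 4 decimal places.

Answer: 3.1000

Derivation:
Step 0: x=[5.7000] v=[0.0000]
Step 1: x=[5.6662] v=[-0.3378]
Step 2: x=[5.5990] v=[-0.6720]
Step 3: x=[5.4991] v=[-0.9991]
Step 4: x=[5.3675] v=[-1.3157]
Step 5: x=[5.2057] v=[-1.6184]
Step 6: x=[5.0153] v=[-1.9040]
Step 7: x=[4.7984] v=[-2.1695]
Step 8: x=[4.5572] v=[-2.4121]
Step 9: x=[4.2943] v=[-2.6293]
Step 10: x=[4.0124] v=[-2.8187]
Step 11: x=[3.7146] v=[-2.9783]
Step 12: x=[3.4040] v=[-3.1065]
Step 13: x=[3.0838] v=[-3.2019]
Step 14: x=[2.7575] v=[-3.2635]
Step 15: x=[2.4284] v=[-3.2907]
Step 16: x=[2.1001] v=[-3.2831]
Step 17: x=[1.7760] v=[-3.2409]
Step 18: x=[1.4596] v=[-3.1645]
Step 19: x=[1.1541] v=[-3.0547]
Step 20: x=[0.8628] v=[-2.9126]
Step 21: x=[0.5888] v=[-2.7398]
Step 22: x=[0.3350] v=[-2.5381]
Step 23: x=[0.1040] v=[-2.3096]
Step 24: x=[-0.1017] v=[-2.0567]
Step 25: x=[-0.2799] v=[-1.7821]
Step 26: x=[-0.4288] v=[-1.4887]
Step 27: x=[-0.5468] v=[-1.1796]
Step 28: x=[-0.6326] v=[-0.8580]
Step 29: x=[-0.6853] v=[-0.5273]
Step 30: x=[-0.7044] v=[-0.1911]
Step 31: x=[-0.6897] v=[0.1471]
First v>=0 after going negative at step 31, time=3.1000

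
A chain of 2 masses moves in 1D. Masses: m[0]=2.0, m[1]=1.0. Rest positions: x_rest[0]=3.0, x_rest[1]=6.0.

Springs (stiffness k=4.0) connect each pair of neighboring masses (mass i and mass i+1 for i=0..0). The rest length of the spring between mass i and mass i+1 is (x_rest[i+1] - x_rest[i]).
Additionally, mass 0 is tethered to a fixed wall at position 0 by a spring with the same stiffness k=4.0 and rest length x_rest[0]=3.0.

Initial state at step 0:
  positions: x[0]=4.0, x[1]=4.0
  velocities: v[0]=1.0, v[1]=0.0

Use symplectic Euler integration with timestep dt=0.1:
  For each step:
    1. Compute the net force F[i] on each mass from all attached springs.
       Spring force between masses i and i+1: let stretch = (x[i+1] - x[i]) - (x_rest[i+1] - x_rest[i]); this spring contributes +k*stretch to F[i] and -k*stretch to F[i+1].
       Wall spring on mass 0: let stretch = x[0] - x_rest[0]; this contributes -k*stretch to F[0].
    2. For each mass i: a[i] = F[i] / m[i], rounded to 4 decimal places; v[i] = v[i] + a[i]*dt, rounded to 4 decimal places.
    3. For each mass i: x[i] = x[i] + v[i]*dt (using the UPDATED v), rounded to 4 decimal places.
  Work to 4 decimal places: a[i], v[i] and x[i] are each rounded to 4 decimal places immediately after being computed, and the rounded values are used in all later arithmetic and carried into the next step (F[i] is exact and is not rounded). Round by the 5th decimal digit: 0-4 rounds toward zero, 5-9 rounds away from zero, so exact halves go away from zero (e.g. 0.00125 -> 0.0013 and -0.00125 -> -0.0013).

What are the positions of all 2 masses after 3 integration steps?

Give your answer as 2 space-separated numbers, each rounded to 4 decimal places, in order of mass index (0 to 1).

Answer: 3.8319 4.6962

Derivation:
Step 0: x=[4.0000 4.0000] v=[1.0000 0.0000]
Step 1: x=[4.0200 4.1200] v=[0.2000 1.2000]
Step 2: x=[3.9616 4.3560] v=[-0.5840 2.3600]
Step 3: x=[3.8319 4.6962] v=[-1.2974 3.4022]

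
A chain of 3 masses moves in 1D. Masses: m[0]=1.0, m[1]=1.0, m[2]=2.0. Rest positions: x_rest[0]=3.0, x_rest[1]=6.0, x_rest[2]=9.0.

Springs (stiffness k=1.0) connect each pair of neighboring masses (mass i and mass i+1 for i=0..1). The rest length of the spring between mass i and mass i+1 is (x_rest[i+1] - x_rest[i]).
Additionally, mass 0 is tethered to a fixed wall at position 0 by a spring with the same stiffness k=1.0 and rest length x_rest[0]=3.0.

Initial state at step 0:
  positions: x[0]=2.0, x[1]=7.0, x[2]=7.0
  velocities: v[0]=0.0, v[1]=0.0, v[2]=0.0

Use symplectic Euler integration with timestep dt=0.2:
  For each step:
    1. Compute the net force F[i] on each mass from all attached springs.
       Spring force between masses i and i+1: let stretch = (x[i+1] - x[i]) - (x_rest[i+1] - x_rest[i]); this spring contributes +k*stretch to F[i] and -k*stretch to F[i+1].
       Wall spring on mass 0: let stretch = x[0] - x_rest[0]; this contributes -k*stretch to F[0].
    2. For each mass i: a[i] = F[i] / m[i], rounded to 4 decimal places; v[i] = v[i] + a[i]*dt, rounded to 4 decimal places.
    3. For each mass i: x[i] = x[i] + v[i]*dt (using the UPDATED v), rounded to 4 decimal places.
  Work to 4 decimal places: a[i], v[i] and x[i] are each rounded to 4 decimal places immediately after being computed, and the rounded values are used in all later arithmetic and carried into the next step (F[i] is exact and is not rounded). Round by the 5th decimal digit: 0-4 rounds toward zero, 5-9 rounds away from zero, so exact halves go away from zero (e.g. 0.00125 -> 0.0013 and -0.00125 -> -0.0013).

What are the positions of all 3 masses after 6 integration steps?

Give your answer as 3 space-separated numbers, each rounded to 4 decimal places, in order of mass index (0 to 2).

Step 0: x=[2.0000 7.0000 7.0000] v=[0.0000 0.0000 0.0000]
Step 1: x=[2.1200 6.8000 7.0600] v=[0.6000 -1.0000 0.3000]
Step 2: x=[2.3424 6.4232 7.1748] v=[1.1120 -1.8840 0.5740]
Step 3: x=[2.6343 5.9132 7.3346] v=[1.4597 -2.5498 0.7988]
Step 4: x=[2.9520 5.3289 7.5259] v=[1.5886 -2.9213 0.9567]
Step 5: x=[3.2467 4.7374 7.7333] v=[1.4736 -2.9573 1.0370]
Step 6: x=[3.4712 4.2061 7.9408] v=[1.1224 -2.6563 1.0374]

Answer: 3.4712 4.2061 7.9408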